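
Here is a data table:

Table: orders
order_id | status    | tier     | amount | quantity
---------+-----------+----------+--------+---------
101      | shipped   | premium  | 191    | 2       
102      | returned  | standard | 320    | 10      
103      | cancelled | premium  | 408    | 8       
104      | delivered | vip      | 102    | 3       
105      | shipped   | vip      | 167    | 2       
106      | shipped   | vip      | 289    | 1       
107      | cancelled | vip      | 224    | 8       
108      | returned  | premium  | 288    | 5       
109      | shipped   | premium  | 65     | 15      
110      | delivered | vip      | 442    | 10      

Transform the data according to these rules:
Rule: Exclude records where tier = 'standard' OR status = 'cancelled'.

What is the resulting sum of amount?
1544

Step 1: Find records where tier = 'standard' OR status = 'cancelled'
Step 2: 3 records match, summing to 952
Step 3: Original sum: 2496
Step 4: Remaining sum = 2496 - 952 = 1544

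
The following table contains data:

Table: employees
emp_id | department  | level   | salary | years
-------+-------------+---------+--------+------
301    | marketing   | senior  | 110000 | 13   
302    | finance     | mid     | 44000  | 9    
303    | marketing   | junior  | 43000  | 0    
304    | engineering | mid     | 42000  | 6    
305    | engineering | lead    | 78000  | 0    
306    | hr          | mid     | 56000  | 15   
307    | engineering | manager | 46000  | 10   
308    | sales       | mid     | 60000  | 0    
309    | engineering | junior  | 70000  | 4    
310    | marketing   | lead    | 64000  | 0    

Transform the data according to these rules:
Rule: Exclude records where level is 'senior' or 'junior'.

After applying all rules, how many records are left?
7

Step 1: Count records to exclude
  - 1 (senior) + 2 (junior) = 3 records
Step 2: Total records: 10
Step 3: Remaining = 10 - 3 = 7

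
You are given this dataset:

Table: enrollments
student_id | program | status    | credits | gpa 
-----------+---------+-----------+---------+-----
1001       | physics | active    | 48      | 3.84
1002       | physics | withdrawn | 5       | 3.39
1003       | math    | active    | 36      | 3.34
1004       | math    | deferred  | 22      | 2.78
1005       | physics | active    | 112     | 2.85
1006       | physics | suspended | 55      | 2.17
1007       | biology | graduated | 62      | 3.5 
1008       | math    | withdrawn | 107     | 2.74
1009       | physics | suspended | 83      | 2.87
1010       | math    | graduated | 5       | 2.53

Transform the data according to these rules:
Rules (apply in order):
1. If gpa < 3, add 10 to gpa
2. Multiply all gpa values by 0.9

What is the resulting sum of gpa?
81.01

Step 1: Apply Rule 1 - Add 10 to records with gpa < 3
  - 6 records affected: 15.94 + (6 × 10) = 75.94
  - Unaffected records: 14.07
  - Sum after Rule 1: 90.01
Step 2: Apply Rule 2 - Multiply all by 0.9
  - 90.01 × 0.9 = 81.01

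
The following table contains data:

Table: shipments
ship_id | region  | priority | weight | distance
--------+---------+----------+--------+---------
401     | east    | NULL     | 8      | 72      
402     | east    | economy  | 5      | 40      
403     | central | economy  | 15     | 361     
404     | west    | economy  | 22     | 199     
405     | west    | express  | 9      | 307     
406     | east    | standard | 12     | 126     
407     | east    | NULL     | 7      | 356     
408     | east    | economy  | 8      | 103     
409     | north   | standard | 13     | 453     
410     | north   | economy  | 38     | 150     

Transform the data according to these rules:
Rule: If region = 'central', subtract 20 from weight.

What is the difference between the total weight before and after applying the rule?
20

Step 1: Original sum of weight = 137
Step 2: 1 records have region = 'central'
Step 3: Each affected record changes by -20
Step 4: Total change = 1 × -20 = -20
Step 5: New sum = 137 + -20 = 117
Step 6: Difference = |117 - 137| = 20
        (Sum decreased by 20)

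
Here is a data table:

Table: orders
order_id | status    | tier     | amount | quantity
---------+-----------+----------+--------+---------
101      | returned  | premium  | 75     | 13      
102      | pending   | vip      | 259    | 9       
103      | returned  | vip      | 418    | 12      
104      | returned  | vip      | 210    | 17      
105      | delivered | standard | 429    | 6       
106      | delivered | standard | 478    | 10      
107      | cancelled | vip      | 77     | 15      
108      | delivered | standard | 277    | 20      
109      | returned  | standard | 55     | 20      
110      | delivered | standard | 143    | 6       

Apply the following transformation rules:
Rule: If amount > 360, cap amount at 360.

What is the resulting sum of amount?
2176

Step 1: 3 records have amount > 360
Step 2: These records originally summed to 1325
Step 3: After capping: 3 × 360 = 1080
Step 4: Unaffected records sum: 1096
Step 5: Final sum = 1080 + 1096 = 2176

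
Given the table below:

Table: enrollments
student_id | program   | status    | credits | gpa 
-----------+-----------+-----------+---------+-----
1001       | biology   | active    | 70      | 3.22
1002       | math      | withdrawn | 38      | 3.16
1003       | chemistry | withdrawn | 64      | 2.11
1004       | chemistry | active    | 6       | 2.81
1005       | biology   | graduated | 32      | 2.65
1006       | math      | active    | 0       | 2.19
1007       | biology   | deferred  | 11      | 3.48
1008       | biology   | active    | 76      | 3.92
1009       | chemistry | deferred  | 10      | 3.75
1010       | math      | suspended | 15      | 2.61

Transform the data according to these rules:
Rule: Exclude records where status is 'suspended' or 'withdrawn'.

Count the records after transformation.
7

Step 1: Count records to exclude
  - 1 (suspended) + 2 (withdrawn) = 3 records
Step 2: Total records: 10
Step 3: Remaining = 10 - 3 = 7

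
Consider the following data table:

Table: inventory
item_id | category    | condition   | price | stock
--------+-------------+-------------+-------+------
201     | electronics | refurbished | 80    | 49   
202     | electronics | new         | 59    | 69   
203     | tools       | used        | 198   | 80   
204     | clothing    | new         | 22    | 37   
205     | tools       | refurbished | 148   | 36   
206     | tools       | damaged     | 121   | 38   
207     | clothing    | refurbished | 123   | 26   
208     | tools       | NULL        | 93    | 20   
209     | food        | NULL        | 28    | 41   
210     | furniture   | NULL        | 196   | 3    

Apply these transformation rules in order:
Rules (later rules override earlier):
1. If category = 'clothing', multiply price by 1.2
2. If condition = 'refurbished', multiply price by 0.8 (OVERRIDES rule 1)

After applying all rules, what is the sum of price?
1002.2

Step 1: Rule 2 takes priority for records with condition = 'refurbished'
  - 3 records: 351 × 0.8 = 280.8
Step 2: Rule 1 applies to remaining records with category = 'clothing'
  - 1 records: 22 × 1.2 = 26.4
Step 3: Other records unchanged: 695
Step 4: Final sum = 280.8 + 26.4 + 695 = 1002.2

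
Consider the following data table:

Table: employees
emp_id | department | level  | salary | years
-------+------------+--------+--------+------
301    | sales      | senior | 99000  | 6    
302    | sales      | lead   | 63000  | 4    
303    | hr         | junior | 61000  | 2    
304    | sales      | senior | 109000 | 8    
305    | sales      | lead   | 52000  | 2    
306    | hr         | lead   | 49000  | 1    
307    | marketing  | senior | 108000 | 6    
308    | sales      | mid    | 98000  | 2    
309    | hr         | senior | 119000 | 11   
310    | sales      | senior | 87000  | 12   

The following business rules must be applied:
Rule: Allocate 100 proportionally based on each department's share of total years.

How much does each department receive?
hr: 25.93, marketing: 11.11, sales: 62.96

Step 1: Calculate total years = 54
Step 2: Calculate each department's proportion:
  hr: 14/54 = 25.93% → 25.93
  marketing: 6/54 = 11.11% → 11.11
  sales: 34/54 = 62.96% → 62.96
Step 3: Verify: sum of allocations ≈ 100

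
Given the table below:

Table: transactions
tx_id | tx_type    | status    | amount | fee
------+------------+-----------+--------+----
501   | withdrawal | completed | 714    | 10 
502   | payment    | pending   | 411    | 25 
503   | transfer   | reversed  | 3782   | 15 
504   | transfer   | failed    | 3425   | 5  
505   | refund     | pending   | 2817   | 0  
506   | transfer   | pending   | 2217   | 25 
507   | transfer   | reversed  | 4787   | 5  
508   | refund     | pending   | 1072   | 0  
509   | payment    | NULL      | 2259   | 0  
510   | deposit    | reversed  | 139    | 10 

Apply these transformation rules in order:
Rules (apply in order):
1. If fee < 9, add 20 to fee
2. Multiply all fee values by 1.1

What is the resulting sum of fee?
214.5

Step 1: Apply Rule 1 - Add 20 to records with fee < 9
  - 5 records affected: 10 + (5 × 20) = 110
  - Unaffected records: 85
  - Sum after Rule 1: 195
Step 2: Apply Rule 2 - Multiply all by 1.1
  - 195 × 1.1 = 214.5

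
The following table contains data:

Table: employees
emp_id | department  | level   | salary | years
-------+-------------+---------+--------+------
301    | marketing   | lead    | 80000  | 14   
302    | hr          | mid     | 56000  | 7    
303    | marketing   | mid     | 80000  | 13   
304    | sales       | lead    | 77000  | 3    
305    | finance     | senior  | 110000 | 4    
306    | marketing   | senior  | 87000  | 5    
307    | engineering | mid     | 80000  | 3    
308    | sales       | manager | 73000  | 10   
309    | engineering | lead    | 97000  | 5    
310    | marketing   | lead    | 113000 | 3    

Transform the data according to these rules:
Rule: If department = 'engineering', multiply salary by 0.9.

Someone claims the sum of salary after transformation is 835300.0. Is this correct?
Yes, the result is correct.

Step 1: Calculate the correct sum after transformation
Step 2: Apply multiplier 0.9 to records where department = 'engineering'
Step 3: Correct result = 835300.0
Step 4: Claimed result = 835300.0
Step 5: 835300.0 = 835300.0 ✓
Conclusion: The claimed result is correct.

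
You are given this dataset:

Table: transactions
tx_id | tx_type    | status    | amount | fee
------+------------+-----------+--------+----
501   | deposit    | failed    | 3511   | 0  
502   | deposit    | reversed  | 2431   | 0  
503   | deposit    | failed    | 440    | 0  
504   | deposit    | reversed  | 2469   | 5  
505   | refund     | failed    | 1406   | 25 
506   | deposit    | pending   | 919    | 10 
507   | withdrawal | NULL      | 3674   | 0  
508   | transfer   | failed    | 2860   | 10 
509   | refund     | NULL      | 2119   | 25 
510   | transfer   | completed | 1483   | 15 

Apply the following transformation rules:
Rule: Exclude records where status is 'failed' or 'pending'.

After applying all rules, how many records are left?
5

Step 1: Count records to exclude
  - 4 (failed) + 1 (pending) = 5 records
Step 2: Total records: 10
Step 3: Remaining = 10 - 5 = 5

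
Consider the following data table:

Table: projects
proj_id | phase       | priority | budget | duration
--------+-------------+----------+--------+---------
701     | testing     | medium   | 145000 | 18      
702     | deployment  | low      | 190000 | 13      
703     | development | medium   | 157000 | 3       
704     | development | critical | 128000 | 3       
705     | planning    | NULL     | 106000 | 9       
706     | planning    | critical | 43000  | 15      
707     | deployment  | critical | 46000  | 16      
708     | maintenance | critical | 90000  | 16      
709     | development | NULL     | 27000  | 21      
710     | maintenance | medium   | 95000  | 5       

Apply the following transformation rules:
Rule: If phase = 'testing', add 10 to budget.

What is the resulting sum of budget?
1027010

Step 1: Count records where phase = 'testing': 1
Step 2: Total bonus added: 1 × 10 = 10
Step 3: Original sum of budget: 1027000
Step 4: Final sum = 1027000 + 10 = 1027010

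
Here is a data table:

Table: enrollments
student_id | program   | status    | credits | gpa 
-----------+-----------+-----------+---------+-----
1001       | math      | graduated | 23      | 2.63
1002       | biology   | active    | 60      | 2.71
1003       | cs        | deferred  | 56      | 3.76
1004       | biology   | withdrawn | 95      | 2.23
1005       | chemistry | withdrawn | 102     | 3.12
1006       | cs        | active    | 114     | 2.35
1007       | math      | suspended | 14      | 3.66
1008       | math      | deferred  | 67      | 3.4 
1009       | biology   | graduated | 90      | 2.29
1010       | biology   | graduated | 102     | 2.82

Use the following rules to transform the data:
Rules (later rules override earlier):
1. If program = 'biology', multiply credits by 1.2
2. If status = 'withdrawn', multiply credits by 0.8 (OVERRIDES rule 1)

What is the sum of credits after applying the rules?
734.0

Step 1: Rule 2 takes priority for records with status = 'withdrawn'
  - 2 records: 197 × 0.8 = 157.6
Step 2: Rule 1 applies to remaining records with program = 'biology'
  - 3 records: 252 × 1.2 = 302.4
Step 3: Other records unchanged: 274
Step 4: Final sum = 157.6 + 302.4 + 274 = 734.0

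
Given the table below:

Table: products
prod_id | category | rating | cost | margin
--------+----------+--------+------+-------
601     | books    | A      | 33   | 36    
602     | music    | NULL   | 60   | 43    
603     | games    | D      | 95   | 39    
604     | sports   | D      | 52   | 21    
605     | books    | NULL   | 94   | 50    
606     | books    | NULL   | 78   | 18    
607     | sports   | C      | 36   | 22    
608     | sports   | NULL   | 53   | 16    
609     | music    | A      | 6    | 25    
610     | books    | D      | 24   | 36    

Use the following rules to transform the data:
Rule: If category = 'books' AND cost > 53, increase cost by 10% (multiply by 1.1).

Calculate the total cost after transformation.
548.2

Step 1: Find records where category = 'books' AND cost > 53
Step 2: 2 records match, summing to 172
Step 3: After multiplier: 172 × 1.1 = 189.2
Step 4: Unaffected records sum: 359
Step 5: Final sum = 189.2 + 359 = 548.2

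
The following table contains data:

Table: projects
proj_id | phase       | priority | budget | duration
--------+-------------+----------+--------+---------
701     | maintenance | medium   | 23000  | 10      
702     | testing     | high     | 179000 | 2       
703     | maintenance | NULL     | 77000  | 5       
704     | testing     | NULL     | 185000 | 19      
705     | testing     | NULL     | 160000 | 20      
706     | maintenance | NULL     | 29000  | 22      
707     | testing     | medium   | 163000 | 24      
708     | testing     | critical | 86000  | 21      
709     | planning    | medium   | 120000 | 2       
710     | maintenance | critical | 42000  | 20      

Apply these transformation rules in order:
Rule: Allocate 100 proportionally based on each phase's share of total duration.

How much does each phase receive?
maintenance: 39.31, planning: 1.38, testing: 59.31

Step 1: Calculate total duration = 145
Step 2: Calculate each phase's proportion:
  maintenance: 57/145 = 39.31% → 39.31
  planning: 2/145 = 1.38% → 1.38
  testing: 86/145 = 59.31% → 59.31
Step 3: Verify: sum of allocations ≈ 100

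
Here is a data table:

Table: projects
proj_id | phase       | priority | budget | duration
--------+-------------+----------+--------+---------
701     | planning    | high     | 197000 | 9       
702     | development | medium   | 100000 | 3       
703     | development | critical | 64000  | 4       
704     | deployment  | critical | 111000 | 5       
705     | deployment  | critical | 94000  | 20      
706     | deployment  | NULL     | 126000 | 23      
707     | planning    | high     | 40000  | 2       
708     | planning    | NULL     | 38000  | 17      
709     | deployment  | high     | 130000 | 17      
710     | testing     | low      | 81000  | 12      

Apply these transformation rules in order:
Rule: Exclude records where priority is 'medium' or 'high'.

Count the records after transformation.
6

Step 1: Count records to exclude
  - 1 (medium) + 3 (high) = 4 records
Step 2: Total records: 10
Step 3: Remaining = 10 - 4 = 6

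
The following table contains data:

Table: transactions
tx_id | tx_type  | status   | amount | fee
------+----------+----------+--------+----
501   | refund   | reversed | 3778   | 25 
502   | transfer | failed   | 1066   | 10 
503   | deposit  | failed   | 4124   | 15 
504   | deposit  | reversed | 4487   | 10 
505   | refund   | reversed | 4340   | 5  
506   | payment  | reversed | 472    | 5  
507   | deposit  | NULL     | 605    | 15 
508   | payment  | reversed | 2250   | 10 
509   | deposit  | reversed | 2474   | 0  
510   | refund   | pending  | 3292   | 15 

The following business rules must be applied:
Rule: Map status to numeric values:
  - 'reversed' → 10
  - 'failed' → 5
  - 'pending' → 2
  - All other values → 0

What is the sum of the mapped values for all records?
72

Step 1: Apply mapping to each record
Step 2: Count by status:
  'reversed': 6 records × 10 = 60
  'failed': 2 records × 5 = 10
  'pending': 1 records × 2 = 2
Step 3: Sum all mapped values = 72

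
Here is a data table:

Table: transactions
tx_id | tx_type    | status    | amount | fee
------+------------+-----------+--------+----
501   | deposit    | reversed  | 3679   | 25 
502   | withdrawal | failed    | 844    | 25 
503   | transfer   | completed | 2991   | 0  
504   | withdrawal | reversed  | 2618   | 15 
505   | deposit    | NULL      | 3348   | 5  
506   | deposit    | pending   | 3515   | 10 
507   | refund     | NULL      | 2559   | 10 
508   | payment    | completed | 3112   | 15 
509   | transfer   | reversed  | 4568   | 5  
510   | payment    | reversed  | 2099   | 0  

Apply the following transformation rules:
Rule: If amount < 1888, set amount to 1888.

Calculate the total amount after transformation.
30377

Step 1: 1 records have amount < 1888
Step 2: These records originally summed to 844
Step 3: After setting to minimum: 1 × 1888 = 1888
Step 4: Unaffected records sum: 28489
Step 5: Final sum = 1888 + 28489 = 30377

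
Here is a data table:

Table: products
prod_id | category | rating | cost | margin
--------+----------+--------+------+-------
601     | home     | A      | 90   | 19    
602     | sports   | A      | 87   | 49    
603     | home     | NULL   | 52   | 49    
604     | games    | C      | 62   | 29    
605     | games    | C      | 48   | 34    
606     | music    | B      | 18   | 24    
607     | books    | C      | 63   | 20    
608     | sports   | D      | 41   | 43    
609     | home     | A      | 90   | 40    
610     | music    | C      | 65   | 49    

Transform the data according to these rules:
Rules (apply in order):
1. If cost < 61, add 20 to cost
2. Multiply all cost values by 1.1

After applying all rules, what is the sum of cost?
765.6

Step 1: Apply Rule 1 - Add 20 to records with cost < 61
  - 4 records affected: 159 + (4 × 20) = 239
  - Unaffected records: 457
  - Sum after Rule 1: 696
Step 2: Apply Rule 2 - Multiply all by 1.1
  - 696 × 1.1 = 765.6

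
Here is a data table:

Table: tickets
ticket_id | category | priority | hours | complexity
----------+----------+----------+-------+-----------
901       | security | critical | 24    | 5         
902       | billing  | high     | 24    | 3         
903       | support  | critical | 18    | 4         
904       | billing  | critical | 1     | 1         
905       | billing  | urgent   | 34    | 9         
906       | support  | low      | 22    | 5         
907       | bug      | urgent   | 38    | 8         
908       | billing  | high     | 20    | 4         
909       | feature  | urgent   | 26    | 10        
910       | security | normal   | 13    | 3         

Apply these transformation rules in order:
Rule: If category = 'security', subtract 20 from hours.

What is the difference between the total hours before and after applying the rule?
40

Step 1: Original sum of hours = 220
Step 2: 2 records have category = 'security'
Step 3: Each affected record changes by -20
Step 4: Total change = 2 × -20 = -40
Step 5: New sum = 220 + -40 = 180
Step 6: Difference = |180 - 220| = 40
        (Sum decreased by 40)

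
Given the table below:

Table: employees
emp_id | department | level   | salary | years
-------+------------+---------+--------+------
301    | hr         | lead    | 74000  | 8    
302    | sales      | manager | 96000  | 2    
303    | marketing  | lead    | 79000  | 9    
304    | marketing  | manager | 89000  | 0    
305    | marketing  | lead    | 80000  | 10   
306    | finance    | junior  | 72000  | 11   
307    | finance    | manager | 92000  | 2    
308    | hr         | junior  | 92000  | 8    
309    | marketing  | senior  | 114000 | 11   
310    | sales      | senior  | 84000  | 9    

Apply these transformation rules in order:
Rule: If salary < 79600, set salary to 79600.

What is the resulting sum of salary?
885800

Step 1: 3 records have salary < 79600
Step 2: These records originally summed to 225000
Step 3: After setting to minimum: 3 × 79600 = 238800
Step 4: Unaffected records sum: 647000
Step 5: Final sum = 238800 + 647000 = 885800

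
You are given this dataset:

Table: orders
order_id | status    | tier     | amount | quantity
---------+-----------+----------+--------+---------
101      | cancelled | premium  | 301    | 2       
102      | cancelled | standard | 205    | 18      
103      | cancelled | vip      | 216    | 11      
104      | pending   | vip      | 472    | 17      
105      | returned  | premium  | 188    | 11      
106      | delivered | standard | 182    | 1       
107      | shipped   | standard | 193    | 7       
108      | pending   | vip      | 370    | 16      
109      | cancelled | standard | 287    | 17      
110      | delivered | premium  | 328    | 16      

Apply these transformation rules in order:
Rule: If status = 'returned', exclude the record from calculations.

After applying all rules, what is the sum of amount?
2554

Step 1: Identify records where status = 'returned'
Step 2: The excluded records sum to 188
Step 3: Original total amount = 2742
Step 4: Remaining total = 2742 - 188 = 2554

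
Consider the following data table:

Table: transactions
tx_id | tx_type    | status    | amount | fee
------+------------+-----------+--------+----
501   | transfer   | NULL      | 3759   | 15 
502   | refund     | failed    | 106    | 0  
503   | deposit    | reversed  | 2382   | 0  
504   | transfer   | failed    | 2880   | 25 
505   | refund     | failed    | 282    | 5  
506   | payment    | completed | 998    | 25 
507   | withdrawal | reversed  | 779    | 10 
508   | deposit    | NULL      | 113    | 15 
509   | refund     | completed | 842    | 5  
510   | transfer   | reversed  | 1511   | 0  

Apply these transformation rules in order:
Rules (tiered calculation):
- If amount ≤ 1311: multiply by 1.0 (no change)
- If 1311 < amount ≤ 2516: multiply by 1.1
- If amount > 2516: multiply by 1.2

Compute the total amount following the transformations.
15369.1

Step 1: Tier 1 (amount ≤ 1311): 6 records, sum = 3120 × 1.0 = 3120.0
Step 2: Tier 2 (1311 < amount ≤ 2516): 2 records, sum = 3893 × 1.1 = 4282.3
Step 3: Tier 3 (amount > 2516): 2 records, sum = 6639 × 1.2 = 7966.8
Step 4: Final sum = 3120.0 + 4282.3 + 7966.8 = 15369.1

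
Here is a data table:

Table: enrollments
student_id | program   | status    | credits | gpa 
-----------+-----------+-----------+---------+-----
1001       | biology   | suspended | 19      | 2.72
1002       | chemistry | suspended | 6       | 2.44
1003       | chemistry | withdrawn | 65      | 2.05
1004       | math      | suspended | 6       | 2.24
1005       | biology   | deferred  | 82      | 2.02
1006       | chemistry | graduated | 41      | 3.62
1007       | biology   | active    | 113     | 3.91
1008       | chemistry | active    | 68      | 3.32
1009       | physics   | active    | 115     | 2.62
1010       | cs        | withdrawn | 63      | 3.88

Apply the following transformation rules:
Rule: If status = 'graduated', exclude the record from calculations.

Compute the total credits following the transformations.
537

Step 1: Identify records where status = 'graduated'
Step 2: The excluded records sum to 41
Step 3: Original total credits = 578
Step 4: Remaining total = 578 - 41 = 537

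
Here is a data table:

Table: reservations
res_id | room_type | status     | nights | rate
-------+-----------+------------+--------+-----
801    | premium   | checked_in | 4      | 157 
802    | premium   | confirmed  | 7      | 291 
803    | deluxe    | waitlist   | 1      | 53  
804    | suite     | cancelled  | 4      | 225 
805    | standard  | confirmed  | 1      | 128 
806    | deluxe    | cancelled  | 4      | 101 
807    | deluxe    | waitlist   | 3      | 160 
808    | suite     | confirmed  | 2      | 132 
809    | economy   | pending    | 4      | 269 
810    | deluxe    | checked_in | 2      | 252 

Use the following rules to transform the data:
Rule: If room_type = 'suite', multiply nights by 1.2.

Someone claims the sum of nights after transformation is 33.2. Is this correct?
Yes, the result is correct.

Step 1: Calculate the correct sum after transformation
Step 2: Apply multiplier 1.2 to records where room_type = 'suite'
Step 3: Correct result = 33.2
Step 4: Claimed result = 33.2
Step 5: 33.2 = 33.2 ✓
Conclusion: The claimed result is correct.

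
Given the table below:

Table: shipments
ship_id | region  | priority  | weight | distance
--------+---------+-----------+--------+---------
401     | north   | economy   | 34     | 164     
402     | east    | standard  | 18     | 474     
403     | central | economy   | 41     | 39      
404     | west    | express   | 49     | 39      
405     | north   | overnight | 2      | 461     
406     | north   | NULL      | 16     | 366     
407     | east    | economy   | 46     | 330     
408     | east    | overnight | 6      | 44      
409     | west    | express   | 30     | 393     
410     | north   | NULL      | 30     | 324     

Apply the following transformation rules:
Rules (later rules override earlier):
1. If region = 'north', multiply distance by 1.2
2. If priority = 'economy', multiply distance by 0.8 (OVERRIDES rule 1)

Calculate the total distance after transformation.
2757.6

Step 1: Rule 2 takes priority for records with priority = 'economy'
  - 3 records: 533 × 0.8 = 426.4
Step 2: Rule 1 applies to remaining records with region = 'north'
  - 3 records: 1151 × 1.2 = 1381.2
Step 3: Other records unchanged: 950
Step 4: Final sum = 426.4 + 1381.2 + 950 = 2757.6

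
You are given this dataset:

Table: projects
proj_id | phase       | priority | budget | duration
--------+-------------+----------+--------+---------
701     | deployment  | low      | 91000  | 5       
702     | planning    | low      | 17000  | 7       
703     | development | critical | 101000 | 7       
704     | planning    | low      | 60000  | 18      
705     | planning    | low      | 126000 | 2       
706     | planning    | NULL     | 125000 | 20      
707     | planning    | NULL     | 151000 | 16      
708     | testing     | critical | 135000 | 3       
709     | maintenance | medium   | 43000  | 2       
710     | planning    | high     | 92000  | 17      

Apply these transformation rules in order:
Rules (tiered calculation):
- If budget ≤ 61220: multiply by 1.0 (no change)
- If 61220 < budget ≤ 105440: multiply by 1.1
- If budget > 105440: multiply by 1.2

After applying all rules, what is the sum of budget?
1076800.0

Step 1: Tier 1 (budget ≤ 61220): 3 records, sum = 120000 × 1.0 = 120000.0
Step 2: Tier 2 (61220 < budget ≤ 105440): 3 records, sum = 284000 × 1.1 = 312400.0
Step 3: Tier 3 (budget > 105440): 4 records, sum = 537000 × 1.2 = 644400.0
Step 4: Final sum = 120000.0 + 312400.0 + 644400.0 = 1076800.0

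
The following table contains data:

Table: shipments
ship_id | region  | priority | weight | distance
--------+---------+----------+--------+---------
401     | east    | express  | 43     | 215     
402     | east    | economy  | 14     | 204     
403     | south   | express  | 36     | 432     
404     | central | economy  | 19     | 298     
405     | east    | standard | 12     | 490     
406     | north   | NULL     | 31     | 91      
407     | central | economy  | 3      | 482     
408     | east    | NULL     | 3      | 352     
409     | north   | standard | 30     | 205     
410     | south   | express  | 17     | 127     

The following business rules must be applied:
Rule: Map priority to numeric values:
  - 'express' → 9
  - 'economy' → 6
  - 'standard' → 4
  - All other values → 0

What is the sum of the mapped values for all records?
53

Step 1: Apply mapping to each record
Step 2: Count by status:
  'express': 3 records × 9 = 27
  'economy': 3 records × 6 = 18
  'standard': 2 records × 4 = 8
Step 3: Sum all mapped values = 53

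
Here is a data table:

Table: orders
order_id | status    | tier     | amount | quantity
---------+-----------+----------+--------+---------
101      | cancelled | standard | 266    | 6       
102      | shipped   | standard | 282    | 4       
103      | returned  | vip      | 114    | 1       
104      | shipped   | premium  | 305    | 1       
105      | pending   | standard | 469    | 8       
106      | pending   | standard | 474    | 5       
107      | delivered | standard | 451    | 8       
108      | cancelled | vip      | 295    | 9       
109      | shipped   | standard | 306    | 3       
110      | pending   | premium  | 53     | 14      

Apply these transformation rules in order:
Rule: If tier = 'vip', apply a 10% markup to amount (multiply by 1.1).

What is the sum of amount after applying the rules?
3055.9

Step 1: Records with tier = 'vip' have total amount = 409
Step 2: Apply multiplier: 409 × 1.1 = 449.9
Step 3: Other records total: 2606
Step 4: Final sum = 449.9 + 2606 = 3055.9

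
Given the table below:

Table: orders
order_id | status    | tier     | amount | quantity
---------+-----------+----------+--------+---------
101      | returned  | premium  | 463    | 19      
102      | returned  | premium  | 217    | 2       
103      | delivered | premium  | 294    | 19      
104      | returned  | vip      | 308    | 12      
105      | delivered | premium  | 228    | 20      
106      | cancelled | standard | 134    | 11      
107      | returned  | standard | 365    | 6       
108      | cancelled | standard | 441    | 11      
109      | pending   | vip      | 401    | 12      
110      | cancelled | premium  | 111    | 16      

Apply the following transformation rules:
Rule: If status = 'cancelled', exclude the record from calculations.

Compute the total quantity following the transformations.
90

Step 1: Identify records where status = 'cancelled'
Step 2: The excluded records sum to 38
Step 3: Original total quantity = 128
Step 4: Remaining total = 128 - 38 = 90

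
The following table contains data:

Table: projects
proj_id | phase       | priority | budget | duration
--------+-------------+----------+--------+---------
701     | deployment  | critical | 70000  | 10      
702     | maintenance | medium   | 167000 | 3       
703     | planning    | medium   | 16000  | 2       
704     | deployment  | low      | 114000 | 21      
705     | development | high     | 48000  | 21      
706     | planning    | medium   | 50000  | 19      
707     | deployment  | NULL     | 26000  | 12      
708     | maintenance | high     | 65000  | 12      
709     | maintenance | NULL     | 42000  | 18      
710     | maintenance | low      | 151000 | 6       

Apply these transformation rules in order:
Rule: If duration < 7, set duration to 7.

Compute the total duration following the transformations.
134

Step 1: 3 records have duration < 7
Step 2: These records originally summed to 11
Step 3: After setting to minimum: 3 × 7 = 21
Step 4: Unaffected records sum: 113
Step 5: Final sum = 21 + 113 = 134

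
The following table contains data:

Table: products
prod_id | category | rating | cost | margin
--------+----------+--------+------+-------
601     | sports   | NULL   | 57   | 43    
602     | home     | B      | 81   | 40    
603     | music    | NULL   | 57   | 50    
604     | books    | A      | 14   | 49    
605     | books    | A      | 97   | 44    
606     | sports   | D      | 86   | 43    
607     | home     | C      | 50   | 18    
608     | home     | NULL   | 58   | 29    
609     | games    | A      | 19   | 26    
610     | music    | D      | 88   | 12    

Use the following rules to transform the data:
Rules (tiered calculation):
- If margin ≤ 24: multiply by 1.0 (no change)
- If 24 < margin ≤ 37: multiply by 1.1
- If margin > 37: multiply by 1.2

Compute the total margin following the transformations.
413.3

Step 1: Tier 1 (margin ≤ 24): 2 records, sum = 30 × 1.0 = 30.0
Step 2: Tier 2 (24 < margin ≤ 37): 2 records, sum = 55 × 1.1 = 60.5
Step 3: Tier 3 (margin > 37): 6 records, sum = 269 × 1.2 = 322.8
Step 4: Final sum = 30.0 + 60.5 + 322.8 = 413.3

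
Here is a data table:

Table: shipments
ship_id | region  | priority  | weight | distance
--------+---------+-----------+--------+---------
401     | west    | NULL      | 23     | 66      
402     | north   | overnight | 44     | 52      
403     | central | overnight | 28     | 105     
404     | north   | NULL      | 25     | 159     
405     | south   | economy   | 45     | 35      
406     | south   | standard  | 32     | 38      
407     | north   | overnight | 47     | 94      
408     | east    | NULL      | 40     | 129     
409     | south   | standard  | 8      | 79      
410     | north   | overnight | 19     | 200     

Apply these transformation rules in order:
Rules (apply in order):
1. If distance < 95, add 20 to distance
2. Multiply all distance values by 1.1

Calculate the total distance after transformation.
1184.7

Step 1: Apply Rule 1 - Add 20 to records with distance < 95
  - 6 records affected: 364 + (6 × 20) = 484
  - Unaffected records: 593
  - Sum after Rule 1: 1077
Step 2: Apply Rule 2 - Multiply all by 1.1
  - 1077 × 1.1 = 1184.7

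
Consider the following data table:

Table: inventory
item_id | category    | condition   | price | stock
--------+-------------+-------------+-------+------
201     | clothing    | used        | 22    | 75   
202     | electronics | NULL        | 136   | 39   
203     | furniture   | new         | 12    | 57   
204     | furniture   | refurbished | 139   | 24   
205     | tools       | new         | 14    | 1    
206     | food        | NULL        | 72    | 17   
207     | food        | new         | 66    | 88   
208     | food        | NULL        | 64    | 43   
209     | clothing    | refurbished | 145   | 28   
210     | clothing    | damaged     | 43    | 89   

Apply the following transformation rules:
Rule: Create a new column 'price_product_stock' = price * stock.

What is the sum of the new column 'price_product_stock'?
28659

Step 1: For each record, compute price * stock
Example calculations:
  22 * 75 = 1650
  136 * 39 = 5304
  12 * 57 = 684
  ...
Step 2: Sum all derived values
Step 3: Total = 28659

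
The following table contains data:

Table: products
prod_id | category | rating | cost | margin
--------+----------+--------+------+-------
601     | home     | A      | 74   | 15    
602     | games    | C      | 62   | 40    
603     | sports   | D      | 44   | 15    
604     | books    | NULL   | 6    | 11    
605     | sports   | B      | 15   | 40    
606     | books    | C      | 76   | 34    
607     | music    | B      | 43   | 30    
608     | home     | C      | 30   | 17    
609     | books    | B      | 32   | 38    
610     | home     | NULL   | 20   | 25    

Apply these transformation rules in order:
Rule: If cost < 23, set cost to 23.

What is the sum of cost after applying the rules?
430

Step 1: 3 records have cost < 23
Step 2: These records originally summed to 41
Step 3: After setting to minimum: 3 × 23 = 69
Step 4: Unaffected records sum: 361
Step 5: Final sum = 69 + 361 = 430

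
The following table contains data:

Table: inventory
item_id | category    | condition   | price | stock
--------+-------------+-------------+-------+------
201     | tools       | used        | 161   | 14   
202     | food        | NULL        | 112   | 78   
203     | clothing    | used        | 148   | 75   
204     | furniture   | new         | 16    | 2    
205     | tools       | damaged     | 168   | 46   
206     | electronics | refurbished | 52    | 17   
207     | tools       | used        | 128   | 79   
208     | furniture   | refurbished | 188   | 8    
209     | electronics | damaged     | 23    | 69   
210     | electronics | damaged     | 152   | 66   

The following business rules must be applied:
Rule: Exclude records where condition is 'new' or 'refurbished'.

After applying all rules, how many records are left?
7

Step 1: Count records to exclude
  - 1 (new) + 2 (refurbished) = 3 records
Step 2: Total records: 10
Step 3: Remaining = 10 - 3 = 7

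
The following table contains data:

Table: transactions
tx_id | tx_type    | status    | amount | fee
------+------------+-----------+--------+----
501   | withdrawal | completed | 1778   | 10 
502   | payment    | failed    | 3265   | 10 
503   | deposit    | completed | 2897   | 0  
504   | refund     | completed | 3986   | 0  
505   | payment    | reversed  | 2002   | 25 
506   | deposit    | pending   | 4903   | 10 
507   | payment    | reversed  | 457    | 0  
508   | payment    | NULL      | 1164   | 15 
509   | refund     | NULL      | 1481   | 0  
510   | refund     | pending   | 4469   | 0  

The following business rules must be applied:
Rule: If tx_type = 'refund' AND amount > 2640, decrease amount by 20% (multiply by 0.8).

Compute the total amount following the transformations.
24711.0

Step 1: Find records where tx_type = 'refund' AND amount > 2640
Step 2: 2 records match, summing to 8455
Step 3: After multiplier: 8455 × 0.8 = 6764.0
Step 4: Unaffected records sum: 17947
Step 5: Final sum = 6764.0 + 17947 = 24711.0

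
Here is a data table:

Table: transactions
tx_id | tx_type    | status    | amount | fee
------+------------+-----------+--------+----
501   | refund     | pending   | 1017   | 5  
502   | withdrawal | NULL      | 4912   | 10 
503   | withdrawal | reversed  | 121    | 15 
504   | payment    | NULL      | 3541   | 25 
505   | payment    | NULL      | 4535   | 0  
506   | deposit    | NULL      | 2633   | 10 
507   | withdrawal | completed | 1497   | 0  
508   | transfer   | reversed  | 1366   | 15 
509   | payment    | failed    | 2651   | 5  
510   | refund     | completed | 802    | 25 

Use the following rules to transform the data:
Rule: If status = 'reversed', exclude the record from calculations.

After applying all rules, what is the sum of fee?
80

Step 1: Identify records where status = 'reversed'
Step 2: The excluded records sum to 30
Step 3: Original total fee = 110
Step 4: Remaining total = 110 - 30 = 80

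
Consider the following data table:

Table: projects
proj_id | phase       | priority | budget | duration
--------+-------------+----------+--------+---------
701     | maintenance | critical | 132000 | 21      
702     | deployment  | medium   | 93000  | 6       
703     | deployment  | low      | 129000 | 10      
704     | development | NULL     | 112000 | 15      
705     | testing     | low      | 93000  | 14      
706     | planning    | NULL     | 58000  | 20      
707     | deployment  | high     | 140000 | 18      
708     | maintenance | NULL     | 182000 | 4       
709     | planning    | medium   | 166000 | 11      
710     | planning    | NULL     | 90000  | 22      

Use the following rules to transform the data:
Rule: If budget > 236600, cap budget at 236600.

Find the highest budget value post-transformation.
182000

Step 1: Original maximum budget = 182000
Step 2: Check cap of 236600 against maximum
Step 3: No records exceed the cap (max 182000 <= cap 236600), so no capping applies
Step 4: Maximum after transformation = 182000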